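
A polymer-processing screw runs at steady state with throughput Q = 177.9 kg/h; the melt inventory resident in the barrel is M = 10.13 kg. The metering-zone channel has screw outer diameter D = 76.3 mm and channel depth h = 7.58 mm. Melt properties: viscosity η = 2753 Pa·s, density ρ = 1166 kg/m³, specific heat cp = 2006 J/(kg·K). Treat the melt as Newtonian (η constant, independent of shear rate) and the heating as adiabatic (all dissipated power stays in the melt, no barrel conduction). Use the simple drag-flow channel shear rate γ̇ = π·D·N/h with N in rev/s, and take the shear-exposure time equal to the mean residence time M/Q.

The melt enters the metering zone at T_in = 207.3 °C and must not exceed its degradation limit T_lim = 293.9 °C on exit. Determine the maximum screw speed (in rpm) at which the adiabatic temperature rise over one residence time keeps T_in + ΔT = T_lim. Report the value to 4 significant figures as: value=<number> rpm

value=35.95 rpm

Throughput in SI: Q_s = 177.9 kg/h ÷ 3600 s/h = 0.0494167 kg/s
t_res = M / Q_s = 10.13 ÷ 0.0494167 = 204.992 s
Convert to metres: D = 0.0763 m, h = 0.00758 m
ΔT_a = T_lim − T_in = 293.9 − 207.3 = 86.6 K
γ̇_max² = ΔT_a·ρ·cp / (η·t_res) = [86.6 × 1166 × 2006] / [2753 × 204.992] = 358.926 s⁻²
Take the square root: γ̇_max = √(358.926) = 18.9453 s⁻¹
N_max = γ̇_max·h / (π·D) = 18.9453 · 0.00758 / (π · 0.0763) = 0.599097 rev/s = 35.9458 rpm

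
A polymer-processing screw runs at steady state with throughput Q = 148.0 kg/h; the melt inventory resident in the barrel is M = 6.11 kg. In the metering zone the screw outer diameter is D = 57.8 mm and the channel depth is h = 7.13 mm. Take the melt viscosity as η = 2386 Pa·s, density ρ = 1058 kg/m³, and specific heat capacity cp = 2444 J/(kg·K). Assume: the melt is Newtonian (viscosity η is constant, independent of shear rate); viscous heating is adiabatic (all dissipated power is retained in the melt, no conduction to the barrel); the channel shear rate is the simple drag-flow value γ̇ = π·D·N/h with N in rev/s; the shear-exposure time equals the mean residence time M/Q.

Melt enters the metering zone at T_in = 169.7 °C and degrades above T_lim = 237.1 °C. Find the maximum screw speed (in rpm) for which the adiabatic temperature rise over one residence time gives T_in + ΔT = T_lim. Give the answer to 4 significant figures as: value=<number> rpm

value=52.23 rpm

Throughput in SI: Q_s = 148.0 kg/h ÷ 3600 s/h = 0.0411111 kg/s
Mean residence time: t_res = M/Q_s = 6.11 kg / 0.0411111 kg/s = 148.622 s
D = 57.8 mm = 0.0578 m;  h = 7.13 mm = 0.00713 m
Allowable rise: ΔT_a = T_lim − T_in = 237.1 − 169.7 = 67.4 K
Invert ΔT = ηγ̇²t_res/(ρcp) for γ̇: γ̇_max² = ΔT_a ρ cp / (η t_res) = 67.4·1058·2444 / (2386·148.622) = 491.467 s⁻²
γ̇_max = sqrt(491.467) = 22.1691 s⁻¹
N_max = γ̇_max·h / (π·D) = 22.1691 · 0.00713 / (π · 0.0578) = 0.87048 rev/s = 52.2288 rpm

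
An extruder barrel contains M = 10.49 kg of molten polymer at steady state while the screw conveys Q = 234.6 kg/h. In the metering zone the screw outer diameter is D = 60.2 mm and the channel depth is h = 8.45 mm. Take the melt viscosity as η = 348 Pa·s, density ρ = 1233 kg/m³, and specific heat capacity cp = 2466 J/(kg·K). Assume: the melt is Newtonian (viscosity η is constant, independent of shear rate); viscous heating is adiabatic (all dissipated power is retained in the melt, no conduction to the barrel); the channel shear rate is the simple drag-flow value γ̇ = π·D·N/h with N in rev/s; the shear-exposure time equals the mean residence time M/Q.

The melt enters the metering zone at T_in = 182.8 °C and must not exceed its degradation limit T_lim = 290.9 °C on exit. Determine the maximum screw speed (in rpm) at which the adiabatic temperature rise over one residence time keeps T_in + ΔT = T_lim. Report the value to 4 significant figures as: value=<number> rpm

value=205.3 rpm

Convert throughput: Q = 234.6 kg/h = 234.6/3600 = 0.0651667 kg/s
t_res = M / Q_s = 10.49 ÷ 0.0651667 = 160.972 s
D = 60.2 mm = 0.0602 m;  h = 8.45 mm = 0.00845 m
ΔT_a = T_lim − T_in = 290.9 °C − 182.8 °C = 108.1 K
Invert ΔT = ηγ̇²t_res/(ρcp) for γ̇: γ̇_max² = ΔT_a ρ cp / (η t_res) = 108.1·1233·2466 / (348·160.972) = 5867.49 s⁻²
γ̇_max = √5867.49 = 76.5996 s⁻¹
N_max = γ̇_max h / (πD) = 76.5996·0.00845/(π·0.0602) = 3.42245 rev/s → ×60 = 205.347 rpm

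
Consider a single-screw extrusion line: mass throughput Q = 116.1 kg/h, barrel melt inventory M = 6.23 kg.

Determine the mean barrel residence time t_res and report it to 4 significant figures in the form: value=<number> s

value=193.2 s

Convert throughput: Q = 116.1 kg/h = 116.1/3600 = 0.03225 kg/s
Mean residence time: t_res = M/Q_s = 6.23 kg / 0.03225 kg/s = 193.178 s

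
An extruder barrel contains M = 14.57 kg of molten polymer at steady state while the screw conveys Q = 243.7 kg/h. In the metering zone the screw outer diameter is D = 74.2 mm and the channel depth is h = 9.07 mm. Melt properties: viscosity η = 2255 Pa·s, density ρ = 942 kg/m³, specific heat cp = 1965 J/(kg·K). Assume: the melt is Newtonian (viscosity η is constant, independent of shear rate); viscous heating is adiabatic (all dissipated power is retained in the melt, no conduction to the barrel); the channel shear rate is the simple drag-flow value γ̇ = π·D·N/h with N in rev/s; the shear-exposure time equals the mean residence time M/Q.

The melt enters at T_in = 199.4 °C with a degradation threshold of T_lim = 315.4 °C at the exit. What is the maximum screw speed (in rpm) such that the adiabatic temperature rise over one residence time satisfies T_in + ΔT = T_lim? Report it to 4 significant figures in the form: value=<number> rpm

Throughput in SI: Q_s = 243.7 kg/h ÷ 3600 s/h = 0.0676944 kg/s
Mean residence time: t_res = M/Q_s = 14.57 kg / 0.0676944 kg/s = 215.232 s
Convert to metres: D = 0.0742 m, h = 0.00907 m
ΔT_a = T_lim − T_in = 315.4 °C − 199.4 °C = 116 K
Invert ΔT = ηγ̇²t_res/(ρcp) for γ̇: γ̇_max² = ΔT_a ρ cp / (η t_res) = 116·942·1965 / (2255·215.232) = 442.403 s⁻²
γ̇_max = sqrt(442.403) = 21.0334 s⁻¹
N_max = γ̇_max h / (πD) = 21.0334·0.00907/(π·0.0742) = 0.818394 rev/s → ×60 = 49.1037 rpm

value=49.10 rpm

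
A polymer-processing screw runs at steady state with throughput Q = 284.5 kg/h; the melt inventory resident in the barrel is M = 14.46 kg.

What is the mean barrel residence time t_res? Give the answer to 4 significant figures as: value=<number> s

Q_s = Q / 3600 = 284.5 / 3600 = 0.0790278 kg/s
t_res = M / Q_s = 14.46 ÷ 0.0790278 = 182.974 s

value=183.0 s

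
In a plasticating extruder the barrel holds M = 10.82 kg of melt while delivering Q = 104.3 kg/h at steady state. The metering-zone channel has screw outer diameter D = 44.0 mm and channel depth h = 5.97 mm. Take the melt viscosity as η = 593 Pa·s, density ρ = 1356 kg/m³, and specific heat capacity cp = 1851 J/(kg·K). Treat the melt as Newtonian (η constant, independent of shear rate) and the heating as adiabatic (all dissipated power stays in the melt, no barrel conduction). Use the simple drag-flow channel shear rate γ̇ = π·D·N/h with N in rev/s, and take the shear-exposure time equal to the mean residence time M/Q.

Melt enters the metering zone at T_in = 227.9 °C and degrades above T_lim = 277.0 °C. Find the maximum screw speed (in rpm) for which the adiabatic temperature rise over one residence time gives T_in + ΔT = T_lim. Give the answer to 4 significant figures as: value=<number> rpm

Convert throughput: Q = 104.3 kg/h = 104.3/3600 = 0.0289722 kg/s
Mean residence time: t_res = M/Q_s = 10.82 kg / 0.0289722 kg/s = 373.461 s
Geometry in SI: D = 44.0 mm → 0.044 m, h = 5.97 mm → 0.00597 m
Allowable rise: ΔT_a = T_lim − T_in = 277.0 − 227.9 = 49.1 K
γ̇_max² = ΔT_a·ρ·cp / (η·t_res) = [49.1 × 1356 × 1851] / [593 × 373.461] = 556.477 s⁻²
γ̇_max = sqrt(556.477) = 23.5898 s⁻¹
Solve γ̇ = πDN/h for N: N_max = γ̇_max·h/(π·D) = 23.5898 × 0.00597 / (π × 0.044) = 1.01882 rev/s = 61.1289 rpm

value=61.13 rpm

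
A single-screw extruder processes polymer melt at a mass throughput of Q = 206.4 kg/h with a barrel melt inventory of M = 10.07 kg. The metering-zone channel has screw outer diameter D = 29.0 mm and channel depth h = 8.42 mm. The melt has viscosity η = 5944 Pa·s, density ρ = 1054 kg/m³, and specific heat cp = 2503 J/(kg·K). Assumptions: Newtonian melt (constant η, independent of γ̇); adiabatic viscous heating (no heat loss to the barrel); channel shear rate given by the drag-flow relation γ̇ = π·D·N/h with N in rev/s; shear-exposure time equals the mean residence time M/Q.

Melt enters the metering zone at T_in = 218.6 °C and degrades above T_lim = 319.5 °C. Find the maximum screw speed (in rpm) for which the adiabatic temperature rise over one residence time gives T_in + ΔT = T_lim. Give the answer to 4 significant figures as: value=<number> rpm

Q_s = Q / 3600 = 206.4 / 3600 = 0.0573333 kg/s
Mean residence time: t_res = M/Q_s = 10.07 kg / 0.0573333 kg/s = 175.64 s
D = 29.0 mm = 0.029 m;  h = 8.42 mm = 0.00842 m
ΔT_a = T_lim − T_in = 319.5 − 218.6 = 100.9 K
γ̇_max² = ΔT_a·ρ·cp/(η·t_res) = 100.9·1054·2503/(5944·175.64) = 254.971 s⁻²
Take the square root: γ̇_max = √(254.971) = 15.9678 s⁻¹
N_max = γ̇_max h / (πD) = 15.9678·0.00842/(π·0.029) = 1.47574 rev/s → ×60 = 88.5444 rpm

value=88.54 rpm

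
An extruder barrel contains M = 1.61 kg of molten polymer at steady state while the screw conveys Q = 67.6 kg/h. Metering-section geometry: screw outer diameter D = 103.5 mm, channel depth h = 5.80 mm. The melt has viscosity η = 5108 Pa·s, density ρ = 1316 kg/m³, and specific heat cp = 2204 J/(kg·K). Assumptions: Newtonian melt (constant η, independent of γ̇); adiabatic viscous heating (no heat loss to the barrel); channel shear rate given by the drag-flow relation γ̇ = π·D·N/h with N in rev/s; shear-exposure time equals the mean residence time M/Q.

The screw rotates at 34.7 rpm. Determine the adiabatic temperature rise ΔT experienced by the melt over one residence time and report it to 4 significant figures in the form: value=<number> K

Convert throughput: Q = 67.6 kg/h = 67.6/3600 = 0.0187778 kg/s
t_res = M / Q_s = 1.61 ÷ 0.0187778 = 85.7396 s
Convert to SI: D = 0.1035 m, h = 0.0058 m, N = 34.7/60 = 0.578333 rev/s
γ̇ = π·D·N / h = π · 0.1035 · 0.578333 / 0.0058 = 32.422 s⁻¹
Adiabatic rise: ΔT = η γ̇² t_res / (ρ cp) = 5108·(32.422)²·85.7396 / (1316·2204) = 158.725 K

value=158.7 K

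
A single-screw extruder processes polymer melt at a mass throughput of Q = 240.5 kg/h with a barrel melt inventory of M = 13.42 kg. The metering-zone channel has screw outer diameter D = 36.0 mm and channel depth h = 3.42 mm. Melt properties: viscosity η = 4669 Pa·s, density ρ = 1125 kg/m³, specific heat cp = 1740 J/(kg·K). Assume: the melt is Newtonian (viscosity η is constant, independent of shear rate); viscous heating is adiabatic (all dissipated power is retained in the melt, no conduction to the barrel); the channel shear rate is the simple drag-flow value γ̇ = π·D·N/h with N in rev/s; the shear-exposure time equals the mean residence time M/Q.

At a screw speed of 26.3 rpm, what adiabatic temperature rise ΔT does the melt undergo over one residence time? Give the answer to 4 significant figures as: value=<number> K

value=100.7 K

Convert throughput: Q = 240.5 kg/h = 240.5/3600 = 0.0668056 kg/s
t_res = M / Q_s = 13.42 / 0.0668056 = 200.881 s
Convert to SI: D = 0.036 m, h = 0.00342 m, N = 26.3/60 = 0.438333 rev/s
γ̇ = π D N / h = (π)(0.036)(0.438333) / 0.00342 = 14.4954 s⁻¹
Adiabatic rise: ΔT = η γ̇² t_res / (ρ cp) = 4669·(14.4954)²·200.881 / (1125·1740) = 100.675 K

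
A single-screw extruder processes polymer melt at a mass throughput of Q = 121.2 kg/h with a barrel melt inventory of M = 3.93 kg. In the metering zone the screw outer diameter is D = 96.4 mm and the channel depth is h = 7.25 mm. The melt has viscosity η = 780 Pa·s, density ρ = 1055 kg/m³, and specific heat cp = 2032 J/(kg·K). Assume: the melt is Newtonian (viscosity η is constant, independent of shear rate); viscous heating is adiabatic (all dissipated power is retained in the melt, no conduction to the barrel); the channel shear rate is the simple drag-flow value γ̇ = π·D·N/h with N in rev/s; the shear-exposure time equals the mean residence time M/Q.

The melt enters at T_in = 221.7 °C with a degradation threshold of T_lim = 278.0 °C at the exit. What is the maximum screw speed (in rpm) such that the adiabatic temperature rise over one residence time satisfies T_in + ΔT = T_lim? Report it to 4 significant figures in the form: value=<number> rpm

value=52.30 rpm

Throughput in SI: Q_s = 121.2 kg/h ÷ 3600 s/h = 0.0336667 kg/s
Mean residence time: t_res = M/Q_s = 3.93 kg / 0.0336667 kg/s = 116.733 s
Convert to metres: D = 0.0964 m, h = 0.00725 m
Allowable rise: ΔT_a = T_lim − T_in = 278.0 − 221.7 = 56.3 K
Invert ΔT = ηγ̇²t_res/(ρcp) for γ̇: γ̇_max² = ΔT_a ρ cp / (η t_res) = 56.3·1055·2032 / (780·116.733) = 1325.55 s⁻²
γ̇_max = sqrt(1325.55) = 36.4082 s⁻¹
N_max = γ̇_max·h / (π·D) = 36.4082 · 0.00725 / (π · 0.0964) = 0.871585 rev/s = 52.2951 rpm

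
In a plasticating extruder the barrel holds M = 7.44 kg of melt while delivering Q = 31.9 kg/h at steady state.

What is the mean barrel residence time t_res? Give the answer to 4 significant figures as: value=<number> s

value=839.6 s

Convert throughput: Q = 31.9 kg/h = 31.9/3600 = 0.00886111 kg/s
Mean residence time: t_res = M/Q_s = 7.44 kg / 0.00886111 kg/s = 839.624 s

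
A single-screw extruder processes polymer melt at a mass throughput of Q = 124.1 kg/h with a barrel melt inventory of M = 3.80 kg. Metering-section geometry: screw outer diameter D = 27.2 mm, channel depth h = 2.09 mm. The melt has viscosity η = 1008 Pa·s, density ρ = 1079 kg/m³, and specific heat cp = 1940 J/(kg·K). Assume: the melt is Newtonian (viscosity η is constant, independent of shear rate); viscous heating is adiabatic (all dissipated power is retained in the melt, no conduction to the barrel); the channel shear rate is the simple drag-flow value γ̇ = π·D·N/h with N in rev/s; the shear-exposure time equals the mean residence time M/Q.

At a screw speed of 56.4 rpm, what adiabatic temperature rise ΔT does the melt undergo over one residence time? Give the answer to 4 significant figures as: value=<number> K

value=78.41 K

Q_s = Q / 3600 = 124.1 / 3600 = 0.0344722 kg/s
t_res = M / Q_s = 3.80 ÷ 0.0344722 = 110.234 s
D = 27.2 mm = 0.0272 m;  h = 2.09 mm = 0.00209 m;  N = 56.4 rpm / 60 = 0.94 rev/s
Shear rate: γ̇ = πDN/h = π·0.0272·0.94/0.00209 = 38.4327 s⁻¹
ΔT = η·γ̇²·t_res/(ρ·cp) = [1008 × 38.4327² × 110.234] / [1079 × 1940] = 78.4066 K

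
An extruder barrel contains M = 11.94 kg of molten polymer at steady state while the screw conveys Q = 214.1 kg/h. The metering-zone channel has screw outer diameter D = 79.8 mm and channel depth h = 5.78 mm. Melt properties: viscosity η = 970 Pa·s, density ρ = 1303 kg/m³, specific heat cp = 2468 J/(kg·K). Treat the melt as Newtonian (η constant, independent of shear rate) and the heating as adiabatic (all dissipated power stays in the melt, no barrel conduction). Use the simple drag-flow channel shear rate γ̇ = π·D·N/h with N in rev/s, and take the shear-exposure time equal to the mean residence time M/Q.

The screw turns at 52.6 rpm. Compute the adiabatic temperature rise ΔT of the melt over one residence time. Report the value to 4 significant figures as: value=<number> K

Throughput in SI: Q_s = 214.1 kg/h ÷ 3600 s/h = 0.0594722 kg/s
t_res = M / Q_s = 11.94 ÷ 0.0594722 = 200.766 s
D = 79.8 mm = 0.0798 m;  h = 5.78 mm = 0.00578 m;  N = 52.6 rpm / 60 = 0.876667 rev/s
γ̇ = π D N / h = (π)(0.0798)(0.876667) / 0.00578 = 38.0241 s⁻¹
ΔT = η·γ̇²·t_res/(ρ·cp) = [970 × 38.0241² × 200.766] / [1303 × 2468] = 87.5571 K

value=87.56 K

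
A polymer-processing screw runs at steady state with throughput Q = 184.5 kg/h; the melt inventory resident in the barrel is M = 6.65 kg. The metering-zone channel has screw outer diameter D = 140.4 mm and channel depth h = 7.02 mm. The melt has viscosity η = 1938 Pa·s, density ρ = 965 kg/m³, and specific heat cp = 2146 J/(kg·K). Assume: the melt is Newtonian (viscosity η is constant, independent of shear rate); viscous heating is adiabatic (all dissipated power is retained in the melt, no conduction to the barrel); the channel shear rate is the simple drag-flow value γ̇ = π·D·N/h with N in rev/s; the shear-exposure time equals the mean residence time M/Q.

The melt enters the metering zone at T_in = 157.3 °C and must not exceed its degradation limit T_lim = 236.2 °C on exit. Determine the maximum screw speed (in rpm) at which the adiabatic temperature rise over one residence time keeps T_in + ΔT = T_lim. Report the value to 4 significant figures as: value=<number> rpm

value=24.34 rpm

Throughput in SI: Q_s = 184.5 kg/h ÷ 3600 s/h = 0.05125 kg/s
t_res = M / Q_s = 6.65 / 0.05125 = 129.756 s
Geometry in SI: D = 140.4 mm → 0.1404 m, h = 7.02 mm → 0.00702 m
ΔT_a = T_lim − T_in = 236.2 − 157.3 = 78.9 K
γ̇_max² = ΔT_a·ρ·cp/(η·t_res) = 78.9·965·2146/(1938·129.756) = 649.759 s⁻²
Take the square root: γ̇_max = √(649.759) = 25.4904 s⁻¹
Solve γ̇ = πDN/h for N: N_max = γ̇_max·h/(π·D) = 25.4904 × 0.00702 / (π × 0.1404) = 0.405692 rev/s = 24.3415 rpm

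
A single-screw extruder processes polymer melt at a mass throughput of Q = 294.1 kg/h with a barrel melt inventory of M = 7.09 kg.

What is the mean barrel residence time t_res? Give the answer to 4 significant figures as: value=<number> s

value=86.79 s

Convert throughput: Q = 294.1 kg/h = 294.1/3600 = 0.0816944 kg/s
t_res = M / Q_s = 7.09 ÷ 0.0816944 = 86.7868 s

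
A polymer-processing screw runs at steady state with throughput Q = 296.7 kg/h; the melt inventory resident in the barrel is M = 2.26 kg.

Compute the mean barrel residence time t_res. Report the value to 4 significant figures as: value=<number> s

Convert throughput: Q = 296.7 kg/h = 296.7/3600 = 0.0824167 kg/s
Mean residence time: t_res = M/Q_s = 2.26 kg / 0.0824167 kg/s = 27.4216 s

value=27.42 s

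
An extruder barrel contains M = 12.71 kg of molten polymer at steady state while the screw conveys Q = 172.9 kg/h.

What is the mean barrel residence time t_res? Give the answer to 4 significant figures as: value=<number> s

Q_s = Q / 3600 = 172.9 / 3600 = 0.0480278 kg/s
t_res = M / Q_s = 12.71 ÷ 0.0480278 = 264.639 s

value=264.6 s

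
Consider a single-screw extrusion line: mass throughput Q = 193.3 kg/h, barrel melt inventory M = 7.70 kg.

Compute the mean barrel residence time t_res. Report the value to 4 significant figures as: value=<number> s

value=143.4 s

Throughput in SI: Q_s = 193.3 kg/h ÷ 3600 s/h = 0.0536944 kg/s
t_res = M / Q_s = 7.70 ÷ 0.0536944 = 143.404 s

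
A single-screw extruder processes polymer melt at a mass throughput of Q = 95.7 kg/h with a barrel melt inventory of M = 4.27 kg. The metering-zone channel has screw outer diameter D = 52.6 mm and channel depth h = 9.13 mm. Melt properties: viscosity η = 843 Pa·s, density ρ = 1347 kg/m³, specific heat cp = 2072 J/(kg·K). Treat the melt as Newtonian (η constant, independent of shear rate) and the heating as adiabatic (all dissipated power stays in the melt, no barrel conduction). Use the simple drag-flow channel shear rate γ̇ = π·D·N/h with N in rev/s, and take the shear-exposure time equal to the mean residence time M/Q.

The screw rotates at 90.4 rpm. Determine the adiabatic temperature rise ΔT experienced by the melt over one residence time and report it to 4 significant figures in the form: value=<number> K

value=36.08 K

Throughput in SI: Q_s = 95.7 kg/h ÷ 3600 s/h = 0.0265833 kg/s
t_res = M / Q_s = 4.27 / 0.0265833 = 160.627 s
Convert to SI: D = 0.0526 m, h = 0.00913 m, N = 90.4/60 = 1.50667 rev/s
γ̇ = π D N / h = (π)(0.0526)(1.50667) / 0.00913 = 27.2698 s⁻¹
Adiabatic rise: ΔT = η γ̇² t_res / (ρ cp) = 843·(27.2698)²·160.627 / (1347·2072) = 36.0789 K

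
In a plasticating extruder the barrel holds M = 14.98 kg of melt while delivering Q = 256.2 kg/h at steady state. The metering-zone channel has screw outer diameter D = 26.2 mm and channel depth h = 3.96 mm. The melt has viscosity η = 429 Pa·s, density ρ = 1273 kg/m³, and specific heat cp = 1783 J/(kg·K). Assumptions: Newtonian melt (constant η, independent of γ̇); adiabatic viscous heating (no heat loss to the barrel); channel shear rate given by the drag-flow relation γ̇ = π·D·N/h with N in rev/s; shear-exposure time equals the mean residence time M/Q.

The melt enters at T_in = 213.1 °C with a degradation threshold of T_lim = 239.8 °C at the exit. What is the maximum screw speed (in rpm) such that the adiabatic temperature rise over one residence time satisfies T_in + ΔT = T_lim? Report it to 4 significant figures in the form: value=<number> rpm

Q_s = Q / 3600 = 256.2 / 3600 = 0.0711667 kg/s
t_res = M / Q_s = 14.98 / 0.0711667 = 210.492 s
Geometry in SI: D = 26.2 mm → 0.0262 m, h = 3.96 mm → 0.00396 m
ΔT_a = T_lim − T_in = 239.8 − 213.1 = 26.7 K
γ̇_max² = ΔT_a·ρ·cp / (η·t_res) = [26.7 × 1273 × 1783] / [429 × 210.492] = 671.117 s⁻²
γ̇_max = sqrt(671.117) = 25.9059 s⁻¹
N_max = γ̇_max h / (πD) = 25.9059·0.00396/(π·0.0262) = 1.24636 rev/s → ×60 = 74.7816 rpm

value=74.78 rpm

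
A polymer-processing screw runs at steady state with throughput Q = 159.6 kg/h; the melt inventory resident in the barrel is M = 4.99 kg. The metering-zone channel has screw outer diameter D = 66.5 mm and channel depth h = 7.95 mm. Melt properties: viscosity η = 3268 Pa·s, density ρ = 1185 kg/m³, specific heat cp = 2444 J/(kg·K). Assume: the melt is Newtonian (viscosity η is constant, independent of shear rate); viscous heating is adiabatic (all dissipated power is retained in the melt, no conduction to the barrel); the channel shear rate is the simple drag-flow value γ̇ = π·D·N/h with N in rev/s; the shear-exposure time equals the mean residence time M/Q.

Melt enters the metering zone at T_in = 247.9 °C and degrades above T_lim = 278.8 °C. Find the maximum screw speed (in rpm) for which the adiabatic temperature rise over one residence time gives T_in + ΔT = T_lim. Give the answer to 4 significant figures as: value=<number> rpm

value=35.61 rpm

Q_s = Q / 3600 = 159.6 / 3600 = 0.0443333 kg/s
t_res = M / Q_s = 4.99 / 0.0443333 = 112.556 s
D = 66.5 mm = 0.0665 m;  h = 7.95 mm = 0.00795 m
Allowable rise: ΔT_a = T_lim − T_in = 278.8 − 247.9 = 30.9 K
γ̇_max² = ΔT_a·ρ·cp / (η·t_res) = [30.9 × 1185 × 2444] / [3268 × 112.556] = 243.291 s⁻²
γ̇_max = sqrt(243.291) = 15.5978 s⁻¹
N_max = γ̇_max h / (πD) = 15.5978·0.00795/(π·0.0665) = 0.593552 rev/s → ×60 = 35.6131 rpm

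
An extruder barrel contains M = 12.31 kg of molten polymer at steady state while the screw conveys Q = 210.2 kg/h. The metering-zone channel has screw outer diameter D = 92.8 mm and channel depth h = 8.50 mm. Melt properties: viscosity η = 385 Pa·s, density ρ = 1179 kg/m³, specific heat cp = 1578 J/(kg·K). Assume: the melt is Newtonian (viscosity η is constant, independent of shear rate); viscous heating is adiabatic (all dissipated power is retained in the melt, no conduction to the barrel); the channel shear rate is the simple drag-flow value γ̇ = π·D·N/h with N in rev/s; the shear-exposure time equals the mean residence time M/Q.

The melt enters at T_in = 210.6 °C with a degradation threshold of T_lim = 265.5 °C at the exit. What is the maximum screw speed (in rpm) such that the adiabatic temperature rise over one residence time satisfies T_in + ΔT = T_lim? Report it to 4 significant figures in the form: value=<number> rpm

Q_s = Q / 3600 = 210.2 / 3600 = 0.0583889 kg/s
t_res = M / Q_s = 12.31 ÷ 0.0583889 = 210.828 s
Convert to metres: D = 0.0928 m, h = 0.0085 m
Allowable rise: ΔT_a = T_lim − T_in = 265.5 − 210.6 = 54.9 K
γ̇_max² = ΔT_a·ρ·cp/(η·t_res) = 54.9·1179·1578/(385·210.828) = 1258.36 s⁻²
γ̇_max = √1258.36 = 35.4734 s⁻¹
N_max = γ̇_max h / (πD) = 35.4734·0.0085/(π·0.0928) = 1.03424 rev/s → ×60 = 62.0547 rpm

value=62.05 rpm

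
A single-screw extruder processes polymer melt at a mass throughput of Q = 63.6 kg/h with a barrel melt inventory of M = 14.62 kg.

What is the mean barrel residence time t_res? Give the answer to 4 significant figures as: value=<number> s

value=827.5 s

Throughput in SI: Q_s = 63.6 kg/h ÷ 3600 s/h = 0.0176667 kg/s
Mean residence time: t_res = M/Q_s = 14.62 kg / 0.0176667 kg/s = 827.547 s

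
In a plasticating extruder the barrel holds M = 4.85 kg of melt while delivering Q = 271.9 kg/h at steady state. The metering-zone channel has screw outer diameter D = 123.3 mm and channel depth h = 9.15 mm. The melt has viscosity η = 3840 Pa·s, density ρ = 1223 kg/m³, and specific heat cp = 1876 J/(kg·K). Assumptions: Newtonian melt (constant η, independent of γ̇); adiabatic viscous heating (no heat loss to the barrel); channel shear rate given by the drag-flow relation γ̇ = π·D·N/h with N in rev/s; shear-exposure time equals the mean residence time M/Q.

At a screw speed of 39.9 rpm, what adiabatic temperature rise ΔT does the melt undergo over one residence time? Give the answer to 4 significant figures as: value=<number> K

Convert throughput: Q = 271.9 kg/h = 271.9/3600 = 0.0755278 kg/s
Mean residence time: t_res = M/Q_s = 4.85 kg / 0.0755278 kg/s = 64.2148 s
D = 123.3 mm = 0.1233 m;  h = 9.15 mm = 0.00915 m;  N = 39.9 rpm / 60 = 0.665 rev/s
Shear rate: γ̇ = πDN/h = π·0.1233·0.665/0.00915 = 28.1523 s⁻¹
ΔT = η·γ̇²·t_res / (ρ·cp) = 3840 · (28.1523)² · 64.2148 / (1223 · 1876) = 85.1793 K

value=85.18 K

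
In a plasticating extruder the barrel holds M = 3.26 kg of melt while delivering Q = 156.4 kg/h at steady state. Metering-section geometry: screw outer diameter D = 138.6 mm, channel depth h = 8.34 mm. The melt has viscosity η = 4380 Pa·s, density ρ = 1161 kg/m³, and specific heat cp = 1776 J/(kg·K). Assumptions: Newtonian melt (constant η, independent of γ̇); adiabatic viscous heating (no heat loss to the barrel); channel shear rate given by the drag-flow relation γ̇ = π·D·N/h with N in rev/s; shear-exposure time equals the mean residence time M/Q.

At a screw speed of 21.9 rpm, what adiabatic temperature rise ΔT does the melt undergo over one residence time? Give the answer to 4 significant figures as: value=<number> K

Convert throughput: Q = 156.4 kg/h = 156.4/3600 = 0.0434444 kg/s
t_res = M / Q_s = 3.26 / 0.0434444 = 75.0384 s
D = 138.6 mm = 0.1386 m;  h = 8.34 mm = 0.00834 m;  N = 21.9 rpm / 60 = 0.365 rev/s
Shear rate: γ̇ = πDN/h = π·0.1386·0.365/0.00834 = 19.0564 s⁻¹
ΔT = η·γ̇²·t_res / (ρ·cp) = 4380 · (19.0564)² · 75.0384 / (1161 · 1776) = 57.8845 K

value=57.88 K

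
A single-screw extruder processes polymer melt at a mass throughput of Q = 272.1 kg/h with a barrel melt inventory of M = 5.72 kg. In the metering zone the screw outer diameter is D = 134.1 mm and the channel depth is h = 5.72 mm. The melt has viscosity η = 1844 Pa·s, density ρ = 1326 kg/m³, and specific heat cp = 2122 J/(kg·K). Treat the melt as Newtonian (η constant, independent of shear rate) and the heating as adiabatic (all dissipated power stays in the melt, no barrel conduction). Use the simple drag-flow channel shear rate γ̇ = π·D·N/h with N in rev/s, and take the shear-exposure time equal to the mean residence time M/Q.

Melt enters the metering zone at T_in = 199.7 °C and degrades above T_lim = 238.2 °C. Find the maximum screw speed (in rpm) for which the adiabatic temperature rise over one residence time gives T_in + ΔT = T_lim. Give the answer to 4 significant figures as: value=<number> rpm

value=22.70 rpm

Throughput in SI: Q_s = 272.1 kg/h ÷ 3600 s/h = 0.0755833 kg/s
t_res = M / Q_s = 5.72 / 0.0755833 = 75.6781 s
Convert to metres: D = 0.1341 m, h = 0.00572 m
Allowable rise: ΔT_a = T_lim − T_in = 238.2 − 199.7 = 38.5 K
Invert ΔT = ηγ̇²t_res/(ρcp) for γ̇: γ̇_max² = ΔT_a ρ cp / (η t_res) = 38.5·1326·2122 / (1844·75.6781) = 776.281 s⁻²
Take the square root: γ̇_max = √(776.281) = 27.8618 s⁻¹
Solve γ̇ = πDN/h for N: N_max = γ̇_max·h/(π·D) = 27.8618 × 0.00572 / (π × 0.1341) = 0.378292 rev/s = 22.6975 rpm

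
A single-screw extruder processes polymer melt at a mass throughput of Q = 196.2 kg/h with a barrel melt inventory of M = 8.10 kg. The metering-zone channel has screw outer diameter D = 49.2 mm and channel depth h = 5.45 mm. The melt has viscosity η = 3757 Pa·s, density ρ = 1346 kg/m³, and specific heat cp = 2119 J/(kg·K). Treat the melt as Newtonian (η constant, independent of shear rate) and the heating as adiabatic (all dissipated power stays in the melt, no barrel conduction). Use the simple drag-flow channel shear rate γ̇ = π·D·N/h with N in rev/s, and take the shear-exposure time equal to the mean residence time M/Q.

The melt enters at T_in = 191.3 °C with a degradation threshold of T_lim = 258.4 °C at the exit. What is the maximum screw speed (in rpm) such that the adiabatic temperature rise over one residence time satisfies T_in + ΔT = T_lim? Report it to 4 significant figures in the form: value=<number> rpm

value=39.17 rpm

Q_s = Q / 3600 = 196.2 / 3600 = 0.0545 kg/s
t_res = M / Q_s = 8.10 / 0.0545 = 148.624 s
Geometry in SI: D = 49.2 mm → 0.0492 m, h = 5.45 mm → 0.00545 m
Allowable rise: ΔT_a = T_lim − T_in = 258.4 − 191.3 = 67.1 K
γ̇_max² = ΔT_a·ρ·cp / (η·t_res) = [67.1 × 1346 × 2119] / [3757 × 148.624] = 342.743 s⁻²
Take the square root: γ̇_max = √(342.743) = 18.5133 s⁻¹
Solve γ̇ = πDN/h for N: N_max = γ̇_max·h/(π·D) = 18.5133 × 0.00545 / (π × 0.0492) = 0.652779 rev/s = 39.1667 rpm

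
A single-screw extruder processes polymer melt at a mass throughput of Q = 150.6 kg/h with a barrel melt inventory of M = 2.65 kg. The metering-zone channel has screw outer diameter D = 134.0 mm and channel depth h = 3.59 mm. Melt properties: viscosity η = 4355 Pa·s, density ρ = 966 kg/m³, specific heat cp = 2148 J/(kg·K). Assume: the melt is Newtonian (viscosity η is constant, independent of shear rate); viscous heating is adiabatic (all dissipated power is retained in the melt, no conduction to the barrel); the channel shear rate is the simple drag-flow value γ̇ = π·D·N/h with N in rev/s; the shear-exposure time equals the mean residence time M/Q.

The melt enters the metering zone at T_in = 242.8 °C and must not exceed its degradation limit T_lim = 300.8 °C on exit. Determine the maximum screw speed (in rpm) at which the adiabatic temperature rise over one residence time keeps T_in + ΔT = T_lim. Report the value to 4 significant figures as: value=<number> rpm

value=10.69 rpm

Q_s = Q / 3600 = 150.6 / 3600 = 0.0418333 kg/s
Mean residence time: t_res = M/Q_s = 2.65 kg / 0.0418333 kg/s = 63.3466 s
Geometry in SI: D = 134.0 mm → 0.134 m, h = 3.59 mm → 0.00359 m
Allowable rise: ΔT_a = T_lim − T_in = 300.8 − 242.8 = 58 K
γ̇_max² = ΔT_a·ρ·cp/(η·t_res) = 58·966·2148/(4355·63.3466) = 436.242 s⁻²
γ̇_max = sqrt(436.242) = 20.8864 s⁻¹
Solve γ̇ = πDN/h for N: N_max = γ̇_max·h/(π·D) = 20.8864 × 0.00359 / (π × 0.134) = 0.178116 rev/s = 10.687 rpm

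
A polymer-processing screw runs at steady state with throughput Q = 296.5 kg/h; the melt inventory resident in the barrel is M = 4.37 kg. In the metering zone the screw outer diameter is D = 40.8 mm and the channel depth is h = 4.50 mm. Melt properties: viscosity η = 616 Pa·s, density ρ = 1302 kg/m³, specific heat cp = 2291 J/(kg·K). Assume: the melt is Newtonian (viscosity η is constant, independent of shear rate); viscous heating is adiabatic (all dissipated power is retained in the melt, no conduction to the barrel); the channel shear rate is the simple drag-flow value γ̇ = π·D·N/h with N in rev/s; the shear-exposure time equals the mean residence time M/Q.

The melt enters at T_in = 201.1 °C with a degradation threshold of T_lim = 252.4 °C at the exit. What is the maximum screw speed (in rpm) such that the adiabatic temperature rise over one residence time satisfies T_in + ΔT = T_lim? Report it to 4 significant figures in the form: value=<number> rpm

Throughput in SI: Q_s = 296.5 kg/h ÷ 3600 s/h = 0.0823611 kg/s
t_res = M / Q_s = 4.37 / 0.0823611 = 53.059 s
Geometry in SI: D = 40.8 mm → 0.0408 m, h = 4.50 mm → 0.0045 m
ΔT_a = T_lim − T_in = 252.4 °C − 201.1 °C = 51.3 K
γ̇_max² = ΔT_a·ρ·cp / (η·t_res) = [51.3 × 1302 × 2291] / [616 × 53.059] = 4681.81 s⁻²
Take the square root: γ̇_max = √(4681.81) = 68.4237 s⁻¹
N_max = γ̇_max h / (πD) = 68.4237·0.0045/(π·0.0408) = 2.4022 rev/s → ×60 = 144.132 rpm

value=144.1 rpm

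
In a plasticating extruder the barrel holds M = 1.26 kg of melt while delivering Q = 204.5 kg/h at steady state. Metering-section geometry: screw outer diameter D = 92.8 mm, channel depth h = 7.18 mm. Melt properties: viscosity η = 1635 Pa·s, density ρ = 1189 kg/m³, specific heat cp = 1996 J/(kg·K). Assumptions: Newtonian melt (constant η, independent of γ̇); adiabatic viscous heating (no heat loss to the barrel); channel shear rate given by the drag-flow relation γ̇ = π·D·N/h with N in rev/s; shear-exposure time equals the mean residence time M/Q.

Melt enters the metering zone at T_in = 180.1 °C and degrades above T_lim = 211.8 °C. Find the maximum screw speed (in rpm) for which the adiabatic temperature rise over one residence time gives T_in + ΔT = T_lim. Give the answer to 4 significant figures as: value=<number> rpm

value=67.30 rpm

Throughput in SI: Q_s = 204.5 kg/h ÷ 3600 s/h = 0.0568056 kg/s
t_res = M / Q_s = 1.26 ÷ 0.0568056 = 22.1809 s
Convert to metres: D = 0.0928 m, h = 0.00718 m
ΔT_a = T_lim − T_in = 211.8 °C − 180.1 °C = 31.7 K
Invert ΔT = ηγ̇²t_res/(ρcp) for γ̇: γ̇_max² = ΔT_a ρ cp / (η t_res) = 31.7·1189·1996 / (1635·22.1809) = 2074.46 s⁻²
Take the square root: γ̇_max = √(2074.46) = 45.5462 s⁻¹
N_max = γ̇_max·h / (π·D) = 45.5462 · 0.00718 / (π · 0.0928) = 1.12171 rev/s = 67.3023 rpm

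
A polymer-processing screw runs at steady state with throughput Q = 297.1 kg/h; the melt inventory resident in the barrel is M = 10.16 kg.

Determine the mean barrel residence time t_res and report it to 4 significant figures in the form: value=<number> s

Convert throughput: Q = 297.1 kg/h = 297.1/3600 = 0.0825278 kg/s
t_res = M / Q_s = 10.16 / 0.0825278 = 123.11 s

value=123.1 s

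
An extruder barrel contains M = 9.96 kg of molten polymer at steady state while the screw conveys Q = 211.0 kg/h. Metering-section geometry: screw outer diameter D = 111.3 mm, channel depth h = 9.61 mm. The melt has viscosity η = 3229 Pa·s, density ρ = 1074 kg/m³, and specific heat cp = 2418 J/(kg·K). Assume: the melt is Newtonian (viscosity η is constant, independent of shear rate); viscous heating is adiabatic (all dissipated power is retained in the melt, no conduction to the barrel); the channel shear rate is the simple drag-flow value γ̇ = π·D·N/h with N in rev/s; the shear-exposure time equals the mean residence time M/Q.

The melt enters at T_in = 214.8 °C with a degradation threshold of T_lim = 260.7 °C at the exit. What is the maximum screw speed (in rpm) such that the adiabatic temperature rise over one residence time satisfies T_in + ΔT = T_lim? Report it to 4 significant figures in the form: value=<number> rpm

value=24.30 rpm

Convert throughput: Q = 211.0 kg/h = 211.0/3600 = 0.0586111 kg/s
t_res = M / Q_s = 9.96 / 0.0586111 = 169.934 s
Geometry in SI: D = 111.3 mm → 0.1113 m, h = 9.61 mm → 0.00961 m
Allowable rise: ΔT_a = T_lim − T_in = 260.7 − 214.8 = 45.9 K
γ̇_max² = ΔT_a·ρ·cp/(η·t_res) = 45.9·1074·2418/(3229·169.934) = 217.233 s⁻²
γ̇_max = sqrt(217.233) = 14.7388 s⁻¹
N_max = γ̇_max·h / (π·D) = 14.7388 · 0.00961 / (π · 0.1113) = 0.40508 rev/s = 24.3048 rpm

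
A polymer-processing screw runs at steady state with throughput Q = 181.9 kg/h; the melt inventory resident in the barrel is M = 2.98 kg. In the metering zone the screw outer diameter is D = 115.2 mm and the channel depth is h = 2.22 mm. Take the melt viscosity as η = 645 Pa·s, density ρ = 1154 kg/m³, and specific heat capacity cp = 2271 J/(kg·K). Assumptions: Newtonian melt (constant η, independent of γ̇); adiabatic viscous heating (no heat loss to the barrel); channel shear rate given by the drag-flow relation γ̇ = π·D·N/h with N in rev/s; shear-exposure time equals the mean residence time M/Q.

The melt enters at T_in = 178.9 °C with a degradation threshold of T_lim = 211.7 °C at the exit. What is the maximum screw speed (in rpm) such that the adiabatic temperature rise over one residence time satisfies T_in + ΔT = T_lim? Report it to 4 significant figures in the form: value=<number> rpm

value=17.50 rpm

Q_s = Q / 3600 = 181.9 / 3600 = 0.0505278 kg/s
Mean residence time: t_res = M/Q_s = 2.98 kg / 0.0505278 kg/s = 58.9775 s
Convert to metres: D = 0.1152 m, h = 0.00222 m
ΔT_a = T_lim − T_in = 211.7 − 178.9 = 32.8 K
γ̇_max² = ΔT_a·ρ·cp / (η·t_res) = [32.8 × 1154 × 2271] / [645 × 58.9775] = 2259.7 s⁻²
γ̇_max = √2259.7 = 47.5363 s⁻¹
N_max = γ̇_max·h / (π·D) = 47.5363 · 0.00222 / (π · 0.1152) = 0.291592 rev/s = 17.4955 rpm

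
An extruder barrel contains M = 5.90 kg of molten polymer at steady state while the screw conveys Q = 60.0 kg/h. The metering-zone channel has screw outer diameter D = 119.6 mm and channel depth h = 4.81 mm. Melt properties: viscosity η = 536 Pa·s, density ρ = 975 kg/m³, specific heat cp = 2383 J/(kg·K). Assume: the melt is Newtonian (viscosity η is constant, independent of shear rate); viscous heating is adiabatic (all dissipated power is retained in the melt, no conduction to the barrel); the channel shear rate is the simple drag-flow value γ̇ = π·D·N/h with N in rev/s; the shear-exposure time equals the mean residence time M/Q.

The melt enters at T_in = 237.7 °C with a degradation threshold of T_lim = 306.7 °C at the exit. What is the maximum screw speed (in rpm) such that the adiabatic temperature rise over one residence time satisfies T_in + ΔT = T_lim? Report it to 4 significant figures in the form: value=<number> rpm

value=22.33 rpm

Convert throughput: Q = 60.0 kg/h = 60.0/3600 = 0.0166667 kg/s
t_res = M / Q_s = 5.90 / 0.0166667 = 354 s
Geometry in SI: D = 119.6 mm → 0.1196 m, h = 4.81 mm → 0.00481 m
Allowable rise: ΔT_a = T_lim − T_in = 306.7 − 237.7 = 69 K
γ̇_max² = ΔT_a·ρ·cp / (η·t_res) = [69 × 975 × 2383] / [536 × 354] = 844.909 s⁻²
γ̇_max = √844.909 = 29.0673 s⁻¹
Solve γ̇ = πDN/h for N: N_max = γ̇_max·h/(π·D) = 29.0673 × 0.00481 / (π × 0.1196) = 0.372108 rev/s = 22.3265 rpm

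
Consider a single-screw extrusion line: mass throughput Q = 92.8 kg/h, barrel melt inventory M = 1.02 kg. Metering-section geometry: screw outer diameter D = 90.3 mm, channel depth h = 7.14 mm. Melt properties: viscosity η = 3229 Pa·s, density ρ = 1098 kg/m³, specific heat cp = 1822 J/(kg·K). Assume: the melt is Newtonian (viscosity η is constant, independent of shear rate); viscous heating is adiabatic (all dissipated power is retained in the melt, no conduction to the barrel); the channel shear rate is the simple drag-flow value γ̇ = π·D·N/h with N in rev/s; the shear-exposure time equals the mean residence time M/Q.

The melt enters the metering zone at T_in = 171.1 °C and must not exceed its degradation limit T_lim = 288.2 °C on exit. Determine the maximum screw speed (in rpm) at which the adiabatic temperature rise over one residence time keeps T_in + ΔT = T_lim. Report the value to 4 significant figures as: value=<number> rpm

value=64.66 rpm

Convert throughput: Q = 92.8 kg/h = 92.8/3600 = 0.0257778 kg/s
t_res = M / Q_s = 1.02 / 0.0257778 = 39.569 s
D = 90.3 mm = 0.0903 m;  h = 7.14 mm = 0.00714 m
ΔT_a = T_lim − T_in = 288.2 − 171.1 = 117.1 K
γ̇_max² = ΔT_a·ρ·cp/(η·t_res) = 117.1·1098·1822/(3229·39.569) = 1833.52 s⁻²
γ̇_max = sqrt(1833.52) = 42.8196 s⁻¹
N_max = γ̇_max·h / (π·D) = 42.8196 · 0.00714 / (π · 0.0903) = 1.07771 rev/s = 64.6628 rpm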